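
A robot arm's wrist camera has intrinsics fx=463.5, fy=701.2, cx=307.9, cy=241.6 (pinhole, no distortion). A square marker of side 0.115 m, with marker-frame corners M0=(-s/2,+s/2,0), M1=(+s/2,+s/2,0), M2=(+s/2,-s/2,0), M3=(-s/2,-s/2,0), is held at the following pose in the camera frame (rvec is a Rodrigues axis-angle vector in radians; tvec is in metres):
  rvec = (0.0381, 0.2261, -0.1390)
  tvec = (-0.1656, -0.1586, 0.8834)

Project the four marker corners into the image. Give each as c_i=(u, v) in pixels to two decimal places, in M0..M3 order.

c0=(197.95, 168.14) c1=(253.68, 153.64) c2=(244.84, 61.56) c3=(189.20, 78.78)

Intrinsics K: fx=463.5, fy=701.2, cx=307.9, cy=241.6
Marker side s = 0.115 m; corners in marker frame (Z=0):
  M0 = (-0.0575, +0.0575, 0)
  M1 = (+0.0575, +0.0575, 0)
  M2 = (+0.0575, -0.0575, 0)
  M3 = (-0.0575, -0.0575, 0)
rvec = (0.0381, 0.2261, -0.1390), |rvec| = θ = 0.26813 rad = 15.363°
Rodrigues: sinθ=0.26493, 1−cosθ=0.03573; R = I + sinθ·[k]× + (1−cosθ)·[k]×²:
    [+0.96499 +0.14162 +0.22077]
    [-0.13306 +0.98968 -0.05327]
    [-0.22603 +0.02203 +0.97387]
t = (-0.1656, -0.1586, 0.8834) m
M0: Pc = R·M0+t = (-0.21294, -0.09404, +0.89766); u = 463.5·(-0.21294)/0.89766 + 307.9 = 197.9486, v = 701.2·(-0.09404)/0.89766 + 241.6 = 168.1395
M1: Pc = R·M1+t = (-0.10197, -0.10934, +0.87167); u = 463.5·(-0.10197)/0.87167 + 307.9 = 253.6787, v = 701.2·(-0.10934)/0.87167 + 241.6 = 153.6396
M2: Pc = R·M2+t = (-0.11826, -0.22316, +0.86914); u = 463.5·(-0.11826)/0.86914 + 307.9 = 244.8353, v = 701.2·(-0.22316)/0.86914 + 241.6 = 61.5617
M3: Pc = R·M3+t = (-0.22923, -0.20786, +0.89513); u = 463.5·(-0.22923)/0.89513 + 307.9 = 189.2043, v = 701.2·(-0.20786)/0.89513 + 241.6 = 78.7765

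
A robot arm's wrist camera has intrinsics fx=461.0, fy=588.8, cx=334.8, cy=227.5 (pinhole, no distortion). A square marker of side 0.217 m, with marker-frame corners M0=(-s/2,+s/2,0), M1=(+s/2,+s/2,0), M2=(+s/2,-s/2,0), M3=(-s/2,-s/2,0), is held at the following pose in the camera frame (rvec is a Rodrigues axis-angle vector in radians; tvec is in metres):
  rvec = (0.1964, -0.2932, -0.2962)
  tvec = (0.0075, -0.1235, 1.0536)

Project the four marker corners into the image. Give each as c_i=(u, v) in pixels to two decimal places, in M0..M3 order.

c0=(306.82, 234.42) c1=(390.92, 197.80) c2=(369.20, 82.89) c3=(279.67, 115.02)

Intrinsics K: fx=461.0, fy=588.8, cx=334.8, cy=227.5
Marker side s = 0.217 m; corners in marker frame (Z=0):
  M0 = (-0.1085, +0.1085, 0)
  M1 = (+0.1085, +0.1085, 0)
  M2 = (+0.1085, -0.1085, 0)
  M3 = (-0.1085, -0.1085, 0)
rvec = (0.1964, -0.2932, -0.2962), |rvec| = θ = 0.46073 rad = 26.398°
Rodrigues: sinθ=0.44460, 1−cosθ=0.10427; R = I + sinθ·[k]× + (1−cosθ)·[k]×²:
    [+0.91468 +0.25754 -0.31151]
    [-0.31412 +0.93796 -0.14686]
    [+0.25436 +0.23219 +0.93882]
t = (0.0075, -0.1235, 1.0536) m
M0: Pc = R·M0+t = (-0.06380, +0.01235, +1.05119); u = 461.0·(-0.06380)/1.05119 + 334.8 = 306.8212, v = 588.8·(+0.01235)/1.05119 + 227.5 = 234.4175
M1: Pc = R·M1+t = (+0.13469, -0.05581, +1.10639); u = 461.0·(+0.13469)/1.10639 + 334.8 = 390.9196, v = 588.8·(-0.05581)/1.10639 + 227.5 = 197.7970
M2: Pc = R·M2+t = (+0.07880, -0.25935, +1.05601); u = 461.0·(+0.07880)/1.05601 + 334.8 = 369.1996, v = 588.8·(-0.25935)/1.05601 + 227.5 = 82.8936
M3: Pc = R·M3+t = (-0.11969, -0.19119, +1.00081); u = 461.0·(-0.11969)/1.00081 + 334.8 = 279.6695, v = 588.8·(-0.19119)/1.00081 + 227.5 = 115.0205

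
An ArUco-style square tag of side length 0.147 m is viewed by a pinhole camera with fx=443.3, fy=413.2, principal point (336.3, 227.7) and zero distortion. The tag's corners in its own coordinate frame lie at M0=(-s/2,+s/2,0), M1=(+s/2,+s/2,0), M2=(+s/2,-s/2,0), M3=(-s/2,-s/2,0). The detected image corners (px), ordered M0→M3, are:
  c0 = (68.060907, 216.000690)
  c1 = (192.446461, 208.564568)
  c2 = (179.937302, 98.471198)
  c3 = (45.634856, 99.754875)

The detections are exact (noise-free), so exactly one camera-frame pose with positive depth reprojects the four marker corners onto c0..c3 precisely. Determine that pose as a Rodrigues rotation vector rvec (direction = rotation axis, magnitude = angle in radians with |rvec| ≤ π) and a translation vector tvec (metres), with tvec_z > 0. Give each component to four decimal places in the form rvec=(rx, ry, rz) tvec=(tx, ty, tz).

Intrinsics K: fx=443.3, fy=413.2, cx=336.3, cy=227.7
Marker side s = 0.147 m; corners in marker frame (Z=0):
  M0 = (-0.0735, +0.0735, 0)
  M1 = (+0.0735, +0.0735, 0)
  M2 = (+0.0735, -0.0735, 0)
  M3 = (-0.0735, -0.0735, 0)
Detected image corners:
  c0 = (68.060907, 216.000690) px
  c1 = (192.446461, 208.564568) px
  c2 = (179.937302, 98.471198) px
  c3 = (45.634856, 99.754875) px
Planar DLT: solve 8×8 A·h = b for H (H[2,2]=1):
  H  [+925.86602 +174.88069 +123.66493]
  H  [+30.01501 +842.31541 +157.58701]
  H  [+0.38790 +0.46918 +1.00000]
B = K⁻¹H; ‖b₁‖=1.841169, ‖b₂‖=1.841169; λ = 2/(‖b₁‖+‖b₂‖) = 0.543133, sign → tz>0 ⇒ λ=+0.543133
r₁ = λ·B[:,0] = (+0.97454,-0.07665,+0.21068); r₂ = λ·B[:,1] = (+0.02094,+0.96676,+0.25483)
r₃ = r₁×r₂ = (-0.22321,-0.24393,+0.94376); SVD([r₁ r₂ r₃]) → R = UVᵀ:
  R  [+0.97454 +0.02094 -0.22321]
  R  [-0.07665 +0.96676 -0.24393]
  R  [+0.21068 +0.25483 +0.94376]
t = (-0.26052, -0.09216, +0.54313) m
tr R = 2.885060; θ = arccos((tr R − 1)/2) = 0.340674 rad = 19.519°
axis k = ((R−Rᵀ)₃₂, (R−Rᵀ)₁₃, (R−Rᵀ)₂₁) / (2 sinθ) = (+0.746373, -0.649307, -0.146041)
rvec = θ·k = (+0.254270, -0.221202, -0.049752)

rvec=(0.2543, -0.2212, -0.0498) tvec=(-0.2605, -0.0922, 0.5431)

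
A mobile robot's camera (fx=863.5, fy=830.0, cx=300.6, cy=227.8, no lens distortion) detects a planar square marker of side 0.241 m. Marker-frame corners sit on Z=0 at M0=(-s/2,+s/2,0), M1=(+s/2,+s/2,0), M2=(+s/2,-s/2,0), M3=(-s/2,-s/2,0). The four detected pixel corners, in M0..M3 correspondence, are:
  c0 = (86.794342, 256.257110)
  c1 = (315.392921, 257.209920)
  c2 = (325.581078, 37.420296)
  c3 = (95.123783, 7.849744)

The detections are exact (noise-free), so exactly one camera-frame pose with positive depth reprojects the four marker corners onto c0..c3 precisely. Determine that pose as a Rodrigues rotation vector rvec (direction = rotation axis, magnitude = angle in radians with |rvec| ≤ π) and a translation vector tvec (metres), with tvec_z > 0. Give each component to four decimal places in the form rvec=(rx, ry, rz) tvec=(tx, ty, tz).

Intrinsics K: fx=863.5, fy=830.0, cx=300.6, cy=227.8
Marker side s = 0.241 m; corners in marker frame (Z=0):
  M0 = (-0.1205, +0.1205, 0)
  M1 = (+0.1205, +0.1205, 0)
  M2 = (+0.1205, -0.1205, 0)
  M3 = (-0.1205, -0.1205, 0)
Detected image corners:
  c0 = (86.794342, 256.257110) px
  c1 = (315.392921, 257.209920) px
  c2 = (325.581078, 37.420296) px
  c3 = (95.123783, 7.849744) px
Planar DLT: solve 8×8 A·h = b for H (H[2,2]=1):
  H  [+1056.00228 -27.55945 +212.65909]
  H  [+133.30413 +975.29110 +140.90799]
  H  [+0.50373 +0.05392 +1.00000]
B = K⁻¹H; ‖b₁‖=1.162608, ‖b₂‖=1.162608; λ = 2/(‖b₁‖+‖b₂‖) = 0.860135, sign → tz>0 ⇒ λ=+0.860135
r₁ = λ·B[:,0] = (+0.90106,+0.01923,+0.43328); r₂ = λ·B[:,1] = (-0.04360,+0.99797,+0.04638)
r₃ = r₁×r₂ = (-0.43151,-0.06068,+0.90007); SVD([r₁ r₂ r₃]) → R = UVᵀ:
  R  [+0.90106 -0.04360 -0.43151]
  R  [+0.01923 +0.99797 -0.06068]
  R  [+0.43328 +0.04638 +0.90007]
t = (-0.08760, -0.09005, +0.86014) m
tr R = 2.799094; θ = arccos((tr R − 1)/2) = 0.452065 rad = 25.901°
axis k = ((R−Rᵀ)₃₂, (R−Rᵀ)₁₃, (R−Rᵀ)₂₁) / (2 sinθ) = (+0.122544, -0.989854, +0.071911)
rvec = θ·k = (+0.055398, -0.447479, +0.032509)

rvec=(0.0554, -0.4475, 0.0325) tvec=(-0.0876, -0.0900, 0.8601)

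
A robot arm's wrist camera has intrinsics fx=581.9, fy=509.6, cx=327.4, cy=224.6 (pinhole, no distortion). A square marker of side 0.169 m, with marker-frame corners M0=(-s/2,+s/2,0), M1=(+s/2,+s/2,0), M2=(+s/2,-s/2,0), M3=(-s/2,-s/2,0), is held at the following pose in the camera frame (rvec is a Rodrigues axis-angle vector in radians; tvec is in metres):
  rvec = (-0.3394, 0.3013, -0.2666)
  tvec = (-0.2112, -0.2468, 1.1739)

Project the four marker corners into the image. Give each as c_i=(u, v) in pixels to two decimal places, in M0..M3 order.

c0=(191.53, 161.43) c1=(267.22, 135.76) c2=(253.36, 74.25) c3=(181.92, 100.69)

Intrinsics K: fx=581.9, fy=509.6, cx=327.4, cy=224.6
Marker side s = 0.169 m; corners in marker frame (Z=0):
  M0 = (-0.0845, +0.0845, 0)
  M1 = (+0.0845, +0.0845, 0)
  M2 = (+0.0845, -0.0845, 0)
  M3 = (-0.0845, -0.0845, 0)
rvec = (-0.3394, 0.3013, -0.2666), |rvec| = θ = 0.52636 rad = 30.158°
Rodrigues: sinθ=0.50239, 1−cosθ=0.13536; R = I + sinθ·[k]× + (1−cosθ)·[k]×²:
    [+0.92092 +0.20450 +0.33179]
    [-0.30442 +0.90900 +0.28470]
    [-0.24337 -0.36319 +0.89937]
t = (-0.2112, -0.2468, 1.1739) m
M0: Pc = R·M0+t = (-0.27174, -0.14427, +1.16378); u = 581.9·(-0.27174)/1.16378 + 327.4 = 191.5282, v = 509.6·(-0.14427)/1.16378 + 224.6 = 161.4279
M1: Pc = R·M1+t = (-0.11610, -0.19571, +1.12265); u = 581.9·(-0.11610)/1.12265 + 327.4 = 267.2210, v = 509.6·(-0.19571)/1.12265 + 224.6 = 135.7603
M2: Pc = R·M2+t = (-0.15066, -0.34933, +1.18402); u = 581.9·(-0.15066)/1.18402 + 327.4 = 253.3557, v = 509.6·(-0.34933)/1.18402 + 224.6 = 74.2480
M3: Pc = R·M3+t = (-0.30630, -0.29789, +1.22515); u = 581.9·(-0.30630)/1.22515 + 327.4 = 181.9205, v = 509.6·(-0.29789)/1.22515 + 224.6 = 100.6947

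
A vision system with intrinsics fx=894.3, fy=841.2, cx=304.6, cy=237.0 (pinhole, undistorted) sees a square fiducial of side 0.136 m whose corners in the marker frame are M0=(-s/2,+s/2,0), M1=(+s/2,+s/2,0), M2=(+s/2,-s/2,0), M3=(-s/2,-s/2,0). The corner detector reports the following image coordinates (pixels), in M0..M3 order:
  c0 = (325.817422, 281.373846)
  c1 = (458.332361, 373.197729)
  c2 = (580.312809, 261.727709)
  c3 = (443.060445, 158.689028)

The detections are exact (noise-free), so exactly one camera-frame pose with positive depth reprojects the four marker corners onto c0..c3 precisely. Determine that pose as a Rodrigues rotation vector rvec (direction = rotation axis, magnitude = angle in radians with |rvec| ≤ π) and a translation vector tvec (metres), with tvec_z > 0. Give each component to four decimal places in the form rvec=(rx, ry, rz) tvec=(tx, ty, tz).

rvec=(0.4088, -0.0695, 0.6663) tvec=(0.1116, 0.0281, 0.6815)

Intrinsics K: fx=894.3, fy=841.2, cx=304.6, cy=237.0
Marker side s = 0.136 m; corners in marker frame (Z=0):
  M0 = (-0.0680, +0.0680, 0)
  M1 = (+0.0680, +0.0680, 0)
  M2 = (+0.0680, -0.0680, 0)
  M3 = (-0.0680, -0.0680, 0)
Detected image corners:
  c0 = (325.817422, 281.373846) px
  c1 = (458.332361, 373.197729) px
  c2 = (580.312809, 261.727709) px
  c3 = (443.060445, 158.689028) px
Planar DLT: solve 8×8 A·h = b for H (H[2,2]=1):
  H  [+1118.44113 -650.28890 +451.10639]
  H  [+790.66240 +996.58977 +271.70198]
  H  [+0.28160 +0.50797 +1.00000]
B = K⁻¹H; ‖b₁‖=1.467405, ‖b₂‖=1.467405; λ = 2/(‖b₁‖+‖b₂‖) = 0.681475, sign → tz>0 ⇒ λ=+0.681475
r₁ = λ·B[:,0] = (+0.78691,+0.58647,+0.19191); r₂ = λ·B[:,1] = (-0.61344,+0.70983,+0.34617)
r₃ = r₁×r₂ = (+0.06680,-0.39013,+0.91833); SVD([r₁ r₂ r₃]) → R = UVᵀ:
  R  [+0.78691 -0.61344 +0.06680]
  R  [+0.58647 +0.70983 -0.39013]
  R  [+0.19191 +0.34617 +0.91833]
t = (+0.11164, +0.02811, +0.68147) m
tr R = 2.415076; θ = arccos((tr R − 1)/2) = 0.784788 rad = 44.965°
axis k = ((R−Rᵀ)₃₂, (R−Rᵀ)₁₃, (R−Rᵀ)₂₁) / (2 sinθ) = (+0.520959, -0.088520, +0.848979)
rvec = θ·k = (+0.408843, -0.069469, +0.666269)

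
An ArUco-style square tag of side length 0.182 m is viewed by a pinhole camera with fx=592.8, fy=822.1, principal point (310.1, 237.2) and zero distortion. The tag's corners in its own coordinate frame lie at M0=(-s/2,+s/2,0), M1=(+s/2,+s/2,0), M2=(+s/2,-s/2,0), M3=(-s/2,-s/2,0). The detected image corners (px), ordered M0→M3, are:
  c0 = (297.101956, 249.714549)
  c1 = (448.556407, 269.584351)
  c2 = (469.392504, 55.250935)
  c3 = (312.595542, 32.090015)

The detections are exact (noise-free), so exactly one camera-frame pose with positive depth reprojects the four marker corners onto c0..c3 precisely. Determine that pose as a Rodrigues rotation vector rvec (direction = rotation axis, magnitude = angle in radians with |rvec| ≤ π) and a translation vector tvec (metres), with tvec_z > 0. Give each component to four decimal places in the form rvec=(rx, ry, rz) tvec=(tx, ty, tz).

Intrinsics K: fx=592.8, fy=822.1, cx=310.1, cy=237.2
Marker side s = 0.182 m; corners in marker frame (Z=0):
  M0 = (-0.0910, +0.0910, 0)
  M1 = (+0.0910, +0.0910, 0)
  M2 = (+0.0910, -0.0910, 0)
  M3 = (-0.0910, -0.0910, 0)
Detected image corners:
  c0 = (297.101956, 249.714549) px
  c1 = (448.556407, 269.584351) px
  c2 = (469.392504, 55.250935) px
  c3 = (312.595542, 32.090015) px
Planar DLT: solve 8×8 A·h = b for H (H[2,2]=1):
  H  [+871.02305 -24.27345 +382.19678]
  H  [+127.75984 +1216.67382 +153.66838]
  H  [+0.06400 +0.19800 +1.00000]
B = K⁻¹H; ‖b₁‖=1.443792, ‖b₂‖=1.443792; λ = 2/(‖b₁‖+‖b₂‖) = 0.692621, sign → tz>0 ⇒ λ=+0.692621
r₁ = λ·B[:,0] = (+0.99450,+0.09485,+0.04433); r₂ = λ·B[:,1] = (-0.10010,+0.98548,+0.13714)
r₃ = r₁×r₂ = (-0.03068,-0.14082,+0.98956); SVD([r₁ r₂ r₃]) → R = UVᵀ:
  R  [+0.99450 -0.10010 -0.03068]
  R  [+0.09485 +0.98548 -0.14082]
  R  [+0.04433 +0.13714 +0.98956]
t = (+0.08424, -0.07038, +0.69262) m
tr R = 2.969545; θ = arccos((tr R − 1)/2) = 0.174737 rad = 10.012°
axis k = ((R−Rᵀ)₃₂, (R−Rᵀ)₁₃, (R−Rᵀ)₂₁) / (2 sinθ) = (+0.799437, -0.215724, +0.560681)
rvec = θ·k = (+0.139691, -0.037695, +0.097972)

rvec=(0.1397, -0.0377, 0.0980) tvec=(0.0842, -0.0704, 0.6926)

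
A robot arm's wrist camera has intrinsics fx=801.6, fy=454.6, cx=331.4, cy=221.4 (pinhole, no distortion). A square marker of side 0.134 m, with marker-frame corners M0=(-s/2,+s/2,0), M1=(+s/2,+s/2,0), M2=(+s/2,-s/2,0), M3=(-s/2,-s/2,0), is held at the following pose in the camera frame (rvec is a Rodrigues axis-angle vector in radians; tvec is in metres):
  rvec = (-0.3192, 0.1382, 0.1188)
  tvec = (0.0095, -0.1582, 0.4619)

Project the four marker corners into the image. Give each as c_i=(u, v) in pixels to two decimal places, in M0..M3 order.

Intrinsics K: fx=801.6, fy=454.6, cx=331.4, cy=221.4
Marker side s = 0.134 m; corners in marker frame (Z=0):
  M0 = (-0.0670, +0.0670, 0)
  M1 = (+0.0670, +0.0670, 0)
  M2 = (+0.0670, -0.0670, 0)
  M3 = (-0.0670, -0.0670, 0)
rvec = (-0.3192, 0.1382, 0.1188), |rvec| = θ = 0.36756 rad = 21.060°
Rodrigues: sinθ=0.35934, 1−cosθ=0.06679; R = I + sinθ·[k]× + (1−cosθ)·[k]×²:
    [+0.98358 -0.13795 +0.11636]
    [+0.09433 +0.94265 +0.32018]
    [-0.15386 -0.30394 +0.94018]
t = (0.0095, -0.1582, 0.4619) m
M0: Pc = R·M0+t = (-0.06564, -0.10136, +0.45184); u = 801.6·(-0.06564)/0.45184 + 331.4 = 214.9458, v = 454.6·(-0.10136)/0.45184 + 221.4 = 119.4189
M1: Pc = R·M1+t = (+0.06616, -0.08872, +0.43123); u = 801.6·(+0.06616)/0.43123 + 331.4 = 454.3780, v = 454.6·(-0.08872)/0.43123 + 221.4 = 127.8691
M2: Pc = R·M2+t = (+0.08464, -0.21504, +0.47196); u = 801.6·(+0.08464)/0.47196 + 331.4 = 475.1625, v = 454.6·(-0.21504)/0.47196 + 221.4 = 14.2707
M3: Pc = R·M3+t = (-0.04716, -0.22768, +0.49257); u = 801.6·(-0.04716)/0.49257 + 331.4 = 254.6579, v = 454.6·(-0.22768)/0.49257 + 221.4 = 11.2740

c0=(214.95, 119.42) c1=(454.38, 127.87) c2=(475.16, 14.27) c3=(254.66, 11.27)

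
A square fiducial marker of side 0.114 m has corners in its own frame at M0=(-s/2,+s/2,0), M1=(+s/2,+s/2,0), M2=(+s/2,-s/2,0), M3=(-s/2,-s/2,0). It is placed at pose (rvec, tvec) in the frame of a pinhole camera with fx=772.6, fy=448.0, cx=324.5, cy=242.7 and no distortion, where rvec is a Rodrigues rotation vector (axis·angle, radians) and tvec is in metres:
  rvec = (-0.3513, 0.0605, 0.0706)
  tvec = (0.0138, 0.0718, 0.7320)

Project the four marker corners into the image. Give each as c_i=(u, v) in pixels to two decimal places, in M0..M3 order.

c0=(273.30, 318.87) c1=(396.50, 323.97) c2=(402.12, 255.74) c3=(285.21, 251.64)

Intrinsics K: fx=772.6, fy=448.0, cx=324.5, cy=242.7
Marker side s = 0.114 m; corners in marker frame (Z=0):
  M0 = (-0.0570, +0.0570, 0)
  M1 = (+0.0570, +0.0570, 0)
  M2 = (+0.0570, -0.0570, 0)
  M3 = (-0.0570, -0.0570, 0)
rvec = (-0.3513, 0.0605, 0.0706), |rvec| = θ = 0.36340 rad = 20.821°
Rodrigues: sinθ=0.35545, 1−cosθ=0.06530; R = I + sinθ·[k]× + (1−cosθ)·[k]×²:
    [+0.99573 -0.07957 +0.04691]
    [+0.05855 +0.93651 +0.34573]
    [-0.07144 -0.34151 +0.93716]
t = (0.0138, 0.0718, 0.7320) m
M0: Pc = R·M0+t = (-0.04749, +0.12184, +0.71661); u = 772.6·(-0.04749)/0.71661 + 324.5 = 273.2975, v = 448.0·(+0.12184)/0.71661 + 242.7 = 318.8729
M1: Pc = R·M1+t = (+0.06602, +0.12852, +0.70846); u = 772.6·(+0.06602)/0.70846 + 324.5 = 396.4980, v = 448.0·(+0.12852)/0.70846 + 242.7 = 323.9691
M2: Pc = R·M2+t = (+0.07509, +0.02176, +0.74739); u = 772.6·(+0.07509)/0.74739 + 324.5 = 402.1241, v = 448.0·(+0.02176)/0.74739 + 242.7 = 255.7411
M3: Pc = R·M3+t = (-0.03842, +0.01508, +0.75554); u = 772.6·(-0.03842)/0.75554 + 324.5 = 285.2113, v = 448.0·(+0.01508)/0.75554 + 242.7 = 251.6430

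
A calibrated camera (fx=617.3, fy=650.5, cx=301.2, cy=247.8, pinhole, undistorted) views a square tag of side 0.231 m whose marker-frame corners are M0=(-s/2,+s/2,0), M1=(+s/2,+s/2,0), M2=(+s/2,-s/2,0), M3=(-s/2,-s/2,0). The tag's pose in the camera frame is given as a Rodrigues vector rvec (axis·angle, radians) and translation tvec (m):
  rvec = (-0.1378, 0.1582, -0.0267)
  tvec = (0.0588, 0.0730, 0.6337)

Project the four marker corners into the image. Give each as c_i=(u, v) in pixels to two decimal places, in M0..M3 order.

Intrinsics K: fx=617.3, fy=650.5, cx=301.2, cy=247.8
Marker side s = 0.231 m; corners in marker frame (Z=0):
  M0 = (-0.1155, +0.1155, 0)
  M1 = (+0.1155, +0.1155, 0)
  M2 = (+0.1155, -0.1155, 0)
  M3 = (-0.1155, -0.1155, 0)
rvec = (-0.1378, 0.1582, -0.0267), |rvec| = θ = 0.21149 rad = 12.118°
Rodrigues: sinθ=0.20992, 1−cosθ=0.02228; R = I + sinθ·[k]× + (1−cosθ)·[k]×²:
    [+0.98718 +0.01564 +0.15886]
    [-0.03736 +0.99019 +0.13467]
    [-0.15519 -0.13888 +0.97807]
t = (0.0588, 0.0730, 0.6337) m
M0: Pc = R·M0+t = (-0.05341, +0.19168, +0.63558); u = 617.3·(-0.05341)/0.63558 + 301.2 = 249.3241, v = 650.5·(+0.19168)/0.63558 + 247.8 = 443.9801
M1: Pc = R·M1+t = (+0.17463, +0.18305, +0.59973); u = 617.3·(+0.17463)/0.59973 + 301.2 = 480.9401, v = 650.5·(+0.18305)/0.59973 + 247.8 = 446.3458
M2: Pc = R·M2+t = (+0.17101, -0.04568, +0.63182); u = 617.3·(+0.17101)/0.63182 + 301.2 = 468.2834, v = 650.5·(-0.04568)/0.63182 + 247.8 = 200.7675
M3: Pc = R·M3+t = (-0.05703, -0.03705, +0.66767); u = 617.3·(-0.05703)/0.66767 + 301.2 = 248.4760, v = 650.5·(-0.03705)/0.66767 + 247.8 = 211.7013

c0=(249.32, 443.98) c1=(480.94, 446.35) c2=(468.28, 200.77) c3=(248.48, 211.70)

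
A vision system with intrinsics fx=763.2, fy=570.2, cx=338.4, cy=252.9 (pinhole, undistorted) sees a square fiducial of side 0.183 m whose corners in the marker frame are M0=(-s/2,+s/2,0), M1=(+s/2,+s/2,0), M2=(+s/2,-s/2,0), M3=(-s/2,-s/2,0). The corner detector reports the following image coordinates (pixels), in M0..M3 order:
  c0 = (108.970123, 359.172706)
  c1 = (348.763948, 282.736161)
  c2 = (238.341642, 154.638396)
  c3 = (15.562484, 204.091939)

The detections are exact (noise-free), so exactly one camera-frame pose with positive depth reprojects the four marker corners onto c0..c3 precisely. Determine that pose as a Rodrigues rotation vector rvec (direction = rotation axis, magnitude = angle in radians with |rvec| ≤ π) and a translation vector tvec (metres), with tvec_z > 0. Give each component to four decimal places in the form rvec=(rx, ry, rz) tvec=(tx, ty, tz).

Intrinsics K: fx=763.2, fy=570.2, cx=338.4, cy=252.9
Marker side s = 0.183 m; corners in marker frame (Z=0):
  M0 = (-0.0915, +0.0915, 0)
  M1 = (+0.0915, +0.0915, 0)
  M2 = (+0.0915, -0.0915, 0)
  M3 = (-0.0915, -0.0915, 0)
Detected image corners:
  c0 = (108.970123, 359.172706) px
  c1 = (348.763948, 282.736161) px
  c2 = (238.341642, 154.638396) px
  c3 = (15.562484, 204.091939) px
Planar DLT: solve 8×8 A·h = b for H (H[2,2]=1):
  H  [+1389.13509 +431.91115 +182.18608]
  H  [-158.65118 +588.76610 +243.41945]
  H  [+0.72136 -0.71986 +1.00000]
B = K⁻¹H; ‖b₁‖=1.768918, ‖b₂‖=1.768918; λ = 2/(‖b₁‖+‖b₂‖) = 0.565317, sign → tz>0 ⇒ λ=+0.565317
r₁ = λ·B[:,0] = (+0.84814,-0.33816,+0.40780); r₂ = λ·B[:,1] = (+0.50036,+0.76422,-0.40695)
r₃ = r₁×r₂ = (-0.17403,+0.54920,+0.81737); SVD([r₁ r₂ r₃]) → R = UVᵀ:
  R  [+0.84814 +0.50036 -0.17403]
  R  [-0.33816 +0.76422 +0.54920]
  R  [+0.40780 -0.40695 +0.81737]
t = (-0.11571, -0.00940, +0.56532) m
tr R = 2.429733; θ = arccos((tr R − 1)/2) = 0.774363 rad = 44.368°
axis k = ((R−Rᵀ)₃₂, (R−Rᵀ)₁₃, (R−Rᵀ)₂₁) / (2 sinθ) = (-0.683683, -0.416030, -0.599580)
rvec = θ·k = (-0.529419, -0.322158, -0.464293)

rvec=(-0.5294, -0.3222, -0.4643) tvec=(-0.1157, -0.0094, 0.5653)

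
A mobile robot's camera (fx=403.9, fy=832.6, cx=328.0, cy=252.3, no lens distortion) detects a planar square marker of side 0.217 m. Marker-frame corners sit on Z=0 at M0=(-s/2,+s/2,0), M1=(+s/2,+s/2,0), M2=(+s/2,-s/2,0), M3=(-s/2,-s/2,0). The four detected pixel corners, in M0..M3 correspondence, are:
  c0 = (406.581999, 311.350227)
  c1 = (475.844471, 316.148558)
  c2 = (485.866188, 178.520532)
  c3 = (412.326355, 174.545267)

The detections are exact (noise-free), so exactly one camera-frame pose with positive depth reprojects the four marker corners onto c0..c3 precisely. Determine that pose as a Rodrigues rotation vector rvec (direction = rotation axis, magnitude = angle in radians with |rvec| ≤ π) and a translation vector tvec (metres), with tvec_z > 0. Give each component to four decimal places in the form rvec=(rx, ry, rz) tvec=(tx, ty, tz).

Intrinsics K: fx=403.9, fy=832.6, cx=328.0, cy=252.3
Marker side s = 0.217 m; corners in marker frame (Z=0):
  M0 = (-0.1085, +0.1085, 0)
  M1 = (+0.1085, +0.1085, 0)
  M2 = (+0.1085, -0.1085, 0)
  M3 = (-0.1085, -0.1085, 0)
Detected image corners:
  c0 = (406.581999, 311.350227) px
  c1 = (475.844471, 316.148558) px
  c2 = (485.866188, 178.520532) px
  c3 = (412.326355, 174.545267) px
Planar DLT: solve 8×8 A·h = b for H (H[2,2]=1):
  H  [+312.56998 +84.81705 +444.89765]
  H  [+11.36335 +699.01790 +247.15766]
  H  [-0.03634 +0.27205 +1.00000]
B = K⁻¹H; ‖b₁‖=0.804590, ‖b₂‖=0.804590; λ = 2/(‖b₁‖+‖b₂‖) = 1.242870, sign → tz>0 ⇒ λ=+1.242870
r₁ = λ·B[:,0] = (+0.99851,+0.03065,-0.04517); r₂ = λ·B[:,1] = (-0.01359,+0.94100,+0.33813)
r₃ = r₁×r₂ = (+0.05286,-0.33701,+0.94002); SVD([r₁ r₂ r₃]) → R = UVᵀ:
  R  [+0.99851 -0.01359 +0.05286]
  R  [+0.03065 +0.94100 -0.33701]
  R  [-0.04517 +0.33813 +0.94002]
t = (+0.35971, -0.00768, +1.24287) m
tr R = 2.879528; θ = arccos((tr R − 1)/2) = 0.348856 rad = 19.988°
axis k = ((R−Rᵀ)₃₂, (R−Rᵀ)₁₃, (R−Rᵀ)₂₁) / (2 sinθ) = (+0.987548, +0.143391, +0.064710)
rvec = θ·k = (+0.344513, +0.050023, +0.022574)

rvec=(0.3445, 0.0500, 0.0226) tvec=(0.3597, -0.0077, 1.2429)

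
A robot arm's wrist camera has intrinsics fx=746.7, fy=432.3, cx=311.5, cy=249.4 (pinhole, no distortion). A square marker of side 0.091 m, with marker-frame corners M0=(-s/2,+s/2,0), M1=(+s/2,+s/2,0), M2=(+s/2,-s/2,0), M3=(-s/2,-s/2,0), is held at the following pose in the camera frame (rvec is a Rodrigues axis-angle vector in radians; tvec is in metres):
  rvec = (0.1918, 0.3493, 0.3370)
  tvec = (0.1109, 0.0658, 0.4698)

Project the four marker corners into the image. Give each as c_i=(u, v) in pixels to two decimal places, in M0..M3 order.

c0=(398.30, 329.67) c1=(532.15, 364.27) c2=(587.16, 288.04) c3=(443.90, 256.27)

Intrinsics K: fx=746.7, fy=432.3, cx=311.5, cy=249.4
Marker side s = 0.091 m; corners in marker frame (Z=0):
  M0 = (-0.0455, +0.0455, 0)
  M1 = (+0.0455, +0.0455, 0)
  M2 = (+0.0455, -0.0455, 0)
  M3 = (-0.0455, -0.0455, 0)
rvec = (0.1918, 0.3493, 0.3370), |rvec| = θ = 0.52189 rad = 29.902°
Rodrigues: sinθ=0.49852, 1−cosθ=0.13312; R = I + sinθ·[k]× + (1−cosθ)·[k]×²:
    [+0.88486 -0.28916 +0.36525]
    [+0.35465 +0.92651 -0.12568]
    [-0.30207 +0.24074 +0.92239]
t = (0.1109, 0.0658, 0.4698) m
M0: Pc = R·M0+t = (+0.05748, +0.09182, +0.49450); u = 746.7·(+0.05748)/0.49450 + 311.5 = 398.2986, v = 432.3·(+0.09182)/0.49450 + 249.4 = 329.6705
M1: Pc = R·M1+t = (+0.13800, +0.12409, +0.46701); u = 746.7·(+0.13800)/0.46701 + 311.5 = 532.1542, v = 432.3·(+0.12409)/0.46701 + 249.4 = 364.2700
M2: Pc = R·M2+t = (+0.16432, +0.03978, +0.44510); u = 746.7·(+0.16432)/0.44510 + 311.5 = 587.1588, v = 432.3·(+0.03978)/0.44510 + 249.4 = 288.0362
M3: Pc = R·M3+t = (+0.08380, +0.00751, +0.47259); u = 746.7·(+0.08380)/0.47259 + 311.5 = 443.8988, v = 432.3·(+0.00751)/0.47259 + 249.4 = 256.2669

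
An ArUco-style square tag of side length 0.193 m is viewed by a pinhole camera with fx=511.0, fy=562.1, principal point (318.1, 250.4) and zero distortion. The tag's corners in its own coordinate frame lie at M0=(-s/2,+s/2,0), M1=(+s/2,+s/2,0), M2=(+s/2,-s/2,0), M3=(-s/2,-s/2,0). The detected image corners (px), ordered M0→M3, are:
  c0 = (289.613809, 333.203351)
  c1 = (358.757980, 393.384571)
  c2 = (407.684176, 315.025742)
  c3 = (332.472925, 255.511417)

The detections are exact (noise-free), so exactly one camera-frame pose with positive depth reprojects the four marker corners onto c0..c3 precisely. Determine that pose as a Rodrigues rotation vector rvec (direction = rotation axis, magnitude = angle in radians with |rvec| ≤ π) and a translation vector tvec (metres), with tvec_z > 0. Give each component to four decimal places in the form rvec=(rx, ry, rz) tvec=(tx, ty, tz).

Intrinsics K: fx=511.0, fy=562.1, cx=318.1, cy=250.4
Marker side s = 0.193 m; corners in marker frame (Z=0):
  M0 = (-0.0965, +0.0965, 0)
  M1 = (+0.0965, +0.0965, 0)
  M2 = (+0.0965, -0.0965, 0)
  M3 = (-0.0965, -0.0965, 0)
Detected image corners:
  c0 = (289.613809, 333.203351) px
  c1 = (358.757980, 393.384571) px
  c2 = (407.684176, 315.025742) px
  c3 = (332.472925, 255.511417) px
Planar DLT: solve 8×8 A·h = b for H (H[2,2]=1):
  H  [+285.27992 -142.34567 +345.64019]
  H  [+227.66666 +493.03133 +324.57777]
  H  [-0.25432 +0.27383 +1.00000]
B = K⁻¹H; ‖b₁‖=0.920239, ‖b₂‖=0.920239; λ = 2/(‖b₁‖+‖b₂‖) = 1.086674, sign → tz>0 ⇒ λ=+1.086674
r₁ = λ·B[:,0] = (+0.77870,+0.56325,-0.27636); r₂ = λ·B[:,1] = (-0.48794,+0.82059,+0.29756)
r₃ = r₁×r₂ = (+0.39438,-0.09686,+0.91383); SVD([r₁ r₂ r₃]) → R = UVᵀ:
  R  [+0.77870 -0.48794 +0.39438]
  R  [+0.56325 +0.82059 -0.09686]
  R  [-0.27636 +0.29756 +0.91383]
t = (+0.05857, +0.14340, +1.08667) m
tr R = 2.513123; θ = arccos((tr R − 1)/2) = 0.712758 rad = 40.838°
axis k = ((R−Rᵀ)₃₂, (R−Rᵀ)₁₃, (R−Rᵀ)₂₁) / (2 sinθ) = (+0.301583, +0.512861, +0.803754)
rvec = θ·k = (+0.214956, +0.365546, +0.572882)

rvec=(0.2150, 0.3655, 0.5729) tvec=(0.0586, 0.1434, 1.0867)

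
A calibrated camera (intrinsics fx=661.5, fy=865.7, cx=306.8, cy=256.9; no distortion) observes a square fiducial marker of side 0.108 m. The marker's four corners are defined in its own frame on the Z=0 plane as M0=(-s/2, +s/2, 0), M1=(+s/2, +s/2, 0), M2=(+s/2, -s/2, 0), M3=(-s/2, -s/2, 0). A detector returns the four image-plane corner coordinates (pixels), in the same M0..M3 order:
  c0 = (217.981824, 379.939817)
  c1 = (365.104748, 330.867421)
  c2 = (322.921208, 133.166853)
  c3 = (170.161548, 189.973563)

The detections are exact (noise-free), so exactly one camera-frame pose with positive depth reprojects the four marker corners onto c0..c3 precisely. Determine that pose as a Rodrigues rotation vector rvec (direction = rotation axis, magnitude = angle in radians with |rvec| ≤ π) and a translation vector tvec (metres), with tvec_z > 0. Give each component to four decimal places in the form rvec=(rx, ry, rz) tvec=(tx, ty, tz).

rvec=(0.2090, 0.0889, -0.2718) tvec=(-0.0263, 0.0022, 0.4542)

Intrinsics K: fx=661.5, fy=865.7, cx=306.8, cy=256.9
Marker side s = 0.108 m; corners in marker frame (Z=0):
  M0 = (-0.0540, +0.0540, 0)
  M1 = (+0.0540, +0.0540, 0)
  M2 = (+0.0540, -0.0540, 0)
  M3 = (-0.0540, -0.0540, 0)
Detected image corners:
  c0 = (217.981824, 379.939817) px
  c1 = (365.104748, 330.867421) px
  c2 = (322.921208, 133.166853) px
  c3 = (170.161548, 189.973563) px
Planar DLT: solve 8×8 A·h = b for H (H[2,2]=1):
  H  [+1319.51695 +531.16880 +268.53105]
  H  [-554.91449 +1903.91295 +261.06945]
  H  [-0.25361 +0.42420 +1.00000]
B = K⁻¹H; ‖b₁‖=2.201460, ‖b₂‖=2.201460; λ = 2/(‖b₁‖+‖b₂‖) = 0.454244, sign → tz>0 ⇒ λ=+0.454244
r₁ = λ·B[:,0] = (+0.95952,-0.25699,-0.11520); r₂ = λ·B[:,1] = (+0.27538,+0.94183,+0.19269)
r₃ = r₁×r₂ = (+0.05898,-0.21661,+0.97447); SVD([r₁ r₂ r₃]) → R = UVᵀ:
  R  [+0.95952 +0.27538 +0.05898]
  R  [-0.25699 +0.94183 -0.21661]
  R  [-0.11520 +0.19269 +0.97447]
t = (-0.02628, +0.00219, +0.45424) m
tr R = 2.875826; θ = arccos((tr R − 1)/2) = 0.354233 rad = 20.296°
axis k = ((R−Rᵀ)₃₂, (R−Rᵀ)₁₃, (R−Rᵀ)₂₁) / (2 sinθ) = (+0.589992, +0.251070, -0.767381)
rvec = θ·k = (+0.208995, +0.088937, -0.271831)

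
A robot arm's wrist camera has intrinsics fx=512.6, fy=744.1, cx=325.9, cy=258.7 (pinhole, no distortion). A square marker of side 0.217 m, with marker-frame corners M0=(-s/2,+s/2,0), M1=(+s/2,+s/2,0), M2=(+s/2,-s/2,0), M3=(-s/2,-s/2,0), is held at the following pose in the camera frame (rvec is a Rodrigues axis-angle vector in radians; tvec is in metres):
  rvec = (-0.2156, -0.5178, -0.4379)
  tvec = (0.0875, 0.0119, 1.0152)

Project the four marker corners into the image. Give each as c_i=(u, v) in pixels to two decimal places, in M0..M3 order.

Intrinsics K: fx=512.6, fy=744.1, cx=325.9, cy=258.7
Marker side s = 0.217 m; corners in marker frame (Z=0):
  M0 = (-0.1085, +0.1085, 0)
  M1 = (+0.1085, +0.1085, 0)
  M2 = (+0.1085, -0.1085, 0)
  M3 = (-0.1085, -0.1085, 0)
rvec = (-0.2156, -0.5178, -0.4379), |rvec| = θ = 0.71159 rad = 40.771°
Rodrigues: sinθ=0.65304, 1−cosθ=0.24267; R = I + sinθ·[k]× + (1−cosθ)·[k]×²:
    [+0.77960 +0.45537 -0.42995]
    [-0.34837 +0.88582 +0.30653]
    [+0.52044 -0.08919 +0.84923]
t = (0.0875, 0.0119, 1.0152) m
M0: Pc = R·M0+t = (+0.05232, +0.14581, +0.94905); u = 512.6·(+0.05232)/0.94905 + 325.9 = 354.1593, v = 744.1·(+0.14581)/0.94905 + 258.7 = 373.0209
M1: Pc = R·M1+t = (+0.22149, +0.07021, +1.06199); u = 512.6·(+0.22149)/1.06199 + 325.9 = 432.8108, v = 744.1·(+0.07021)/1.06199 + 258.7 = 307.8965
M2: Pc = R·M2+t = (+0.12268, -0.12201, +1.08135); u = 512.6·(+0.12268)/1.08135 + 325.9 = 384.0547, v = 744.1·(-0.12201)/1.08135 + 258.7 = 174.7423
M3: Pc = R·M3+t = (-0.04649, -0.04641, +0.96841); u = 512.6·(-0.04649)/0.96841 + 325.9 = 301.2893, v = 744.1·(-0.04641)/0.96841 + 258.7 = 223.0367

c0=(354.16, 373.02) c1=(432.81, 307.90) c2=(384.05, 174.74) c3=(301.29, 223.04)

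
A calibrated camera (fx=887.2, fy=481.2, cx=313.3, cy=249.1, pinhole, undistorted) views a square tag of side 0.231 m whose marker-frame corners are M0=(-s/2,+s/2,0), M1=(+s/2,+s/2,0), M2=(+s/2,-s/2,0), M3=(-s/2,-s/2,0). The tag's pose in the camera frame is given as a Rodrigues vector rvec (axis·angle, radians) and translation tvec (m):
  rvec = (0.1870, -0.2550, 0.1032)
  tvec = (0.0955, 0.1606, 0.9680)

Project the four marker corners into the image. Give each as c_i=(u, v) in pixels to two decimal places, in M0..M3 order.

c0=(285.42, 382.01) c1=(480.89, 382.66) c2=(513.81, 276.98) c3=(312.10, 269.40)

Intrinsics K: fx=887.2, fy=481.2, cx=313.3, cy=249.1
Marker side s = 0.231 m; corners in marker frame (Z=0):
  M0 = (-0.1155, +0.1155, 0)
  M1 = (+0.1155, +0.1155, 0)
  M2 = (+0.1155, -0.1155, 0)
  M3 = (-0.1155, -0.1155, 0)
rvec = (0.1870, -0.2550, 0.1032), |rvec| = θ = 0.33263 rad = 19.058°
Rodrigues: sinθ=0.32653, 1−cosθ=0.05481; R = I + sinθ·[k]× + (1−cosθ)·[k]×²:
    [+0.96251 -0.12493 -0.24076]
    [+0.07768 +0.97740 -0.19661]
    [+0.25988 +0.17053 +0.95046]
t = (0.0955, 0.1606, 0.9680) m
M0: Pc = R·M0+t = (-0.03010, +0.26452, +0.95768); u = 887.2·(-0.03010)/0.95768 + 313.3 = 285.4157, v = 481.2·(+0.26452)/0.95768 + 249.1 = 382.0104
M1: Pc = R·M1+t = (+0.19224, +0.28246, +1.01771); u = 887.2·(+0.19224)/1.01771 + 313.3 = 480.8872, v = 481.2·(+0.28246)/1.01771 + 249.1 = 382.6551
M2: Pc = R·M2+t = (+0.22110, +0.05668, +0.97832); u = 887.2·(+0.22110)/0.97832 + 313.3 = 513.8064, v = 481.2·(+0.05668)/0.97832 + 249.1 = 276.9802
M3: Pc = R·M3+t = (-0.00124, +0.03874, +0.91829); u = 887.2·(-0.00124)/0.91829 + 313.3 = 312.1016, v = 481.2·(+0.03874)/0.91829 + 249.1 = 269.3994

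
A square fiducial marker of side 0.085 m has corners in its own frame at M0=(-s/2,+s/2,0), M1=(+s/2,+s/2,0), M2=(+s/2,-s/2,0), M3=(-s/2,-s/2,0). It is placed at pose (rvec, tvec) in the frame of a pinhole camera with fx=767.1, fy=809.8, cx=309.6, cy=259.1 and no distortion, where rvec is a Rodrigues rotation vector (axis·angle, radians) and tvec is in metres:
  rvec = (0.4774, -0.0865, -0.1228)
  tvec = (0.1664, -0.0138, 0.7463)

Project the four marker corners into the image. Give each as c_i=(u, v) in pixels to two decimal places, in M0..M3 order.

Intrinsics K: fx=767.1, fy=809.8, cx=309.6, cy=259.1
Marker side s = 0.085 m; corners in marker frame (Z=0):
  M0 = (-0.0425, +0.0425, 0)
  M1 = (+0.0425, +0.0425, 0)
  M2 = (+0.0425, -0.0425, 0)
  M3 = (-0.0425, -0.0425, 0)
rvec = (0.4774, -0.0865, -0.1228), |rvec| = θ = 0.50047 rad = 28.675°
Rodrigues: sinθ=0.47984, 1−cosθ=0.12264; R = I + sinθ·[k]× + (1−cosθ)·[k]×²:
    [+0.98895 +0.09752 -0.11164]
    [-0.13796 +0.88102 -0.45252]
    [+0.05423 +0.46292 +0.88474]
t = (0.1664, -0.0138, 0.7463) m
M0: Pc = R·M0+t = (+0.12851, +0.02951, +0.76367); u = 767.1·(+0.12851)/0.76367 + 309.6 = 438.6913, v = 809.8·(+0.02951)/0.76367 + 259.1 = 290.3889
M1: Pc = R·M1+t = (+0.21257, +0.01778, +0.76828); u = 767.1·(+0.21257)/0.76828 + 309.6 = 521.8488, v = 809.8·(+0.01778)/0.76828 + 259.1 = 277.8410
M2: Pc = R·M2+t = (+0.20429, -0.05711, +0.72893); u = 767.1·(+0.20429)/0.72893 + 309.6 = 524.5831, v = 809.8·(-0.05711)/0.72893 + 259.1 = 195.6579
M3: Pc = R·M3+t = (+0.12023, -0.04538, +0.72432); u = 767.1·(+0.12023)/0.72432 + 309.6 = 436.9256, v = 809.8·(-0.04538)/0.72432 + 259.1 = 208.3645

c0=(438.69, 290.39) c1=(521.85, 277.84) c2=(524.58, 195.66) c3=(436.93, 208.36)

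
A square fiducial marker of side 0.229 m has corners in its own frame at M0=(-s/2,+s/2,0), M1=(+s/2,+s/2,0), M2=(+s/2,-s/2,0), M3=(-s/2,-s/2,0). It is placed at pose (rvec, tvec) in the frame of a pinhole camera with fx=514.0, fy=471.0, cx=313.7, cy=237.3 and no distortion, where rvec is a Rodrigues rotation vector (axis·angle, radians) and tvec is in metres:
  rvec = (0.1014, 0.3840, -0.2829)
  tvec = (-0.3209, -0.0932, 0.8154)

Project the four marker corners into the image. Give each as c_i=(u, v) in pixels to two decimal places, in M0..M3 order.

c0=(82.17, 261.91) c1=(190.69, 229.59) c2=(144.39, 95.00) c3=(39.34, 141.53)

Intrinsics K: fx=514.0, fy=471.0, cx=313.7, cy=237.3
Marker side s = 0.229 m; corners in marker frame (Z=0):
  M0 = (-0.1145, +0.1145, 0)
  M1 = (+0.1145, +0.1145, 0)
  M2 = (+0.1145, -0.1145, 0)
  M3 = (-0.1145, -0.1145, 0)
rvec = (0.1014, 0.3840, -0.2829), |rvec| = θ = 0.48762 rad = 27.938°
Rodrigues: sinθ=0.46852, 1−cosθ=0.11655; R = I + sinθ·[k]× + (1−cosθ)·[k]×²:
    [+0.88849 +0.29091 +0.35490]
    [-0.25274 +0.95573 -0.15068]
    [-0.38302 +0.04418 +0.92268]
t = (-0.3209, -0.0932, 0.8154) m
M0: Pc = R·M0+t = (-0.38932, +0.04517, +0.86431); u = 514.0·(-0.38932)/0.86431 + 313.7 = 82.1730, v = 471.0·(+0.04517)/0.86431 + 237.3 = 261.9146
M1: Pc = R·M1+t = (-0.18586, -0.01271, +0.77660); u = 514.0·(-0.18586)/0.77660 + 313.7 = 190.6880, v = 471.0·(-0.01271)/0.77660 + 237.3 = 229.5933
M2: Pc = R·M2+t = (-0.25248, -0.23157, +0.76649); u = 514.0·(-0.25248)/0.76649 + 313.7 = 144.3908, v = 471.0·(-0.23157)/0.76649 + 237.3 = 95.0022
M3: Pc = R·M3+t = (-0.45594, -0.17369, +0.85420); u = 514.0·(-0.45594)/0.85420 + 313.7 = 39.3445, v = 471.0·(-0.17369)/0.85420 + 237.3 = 141.5266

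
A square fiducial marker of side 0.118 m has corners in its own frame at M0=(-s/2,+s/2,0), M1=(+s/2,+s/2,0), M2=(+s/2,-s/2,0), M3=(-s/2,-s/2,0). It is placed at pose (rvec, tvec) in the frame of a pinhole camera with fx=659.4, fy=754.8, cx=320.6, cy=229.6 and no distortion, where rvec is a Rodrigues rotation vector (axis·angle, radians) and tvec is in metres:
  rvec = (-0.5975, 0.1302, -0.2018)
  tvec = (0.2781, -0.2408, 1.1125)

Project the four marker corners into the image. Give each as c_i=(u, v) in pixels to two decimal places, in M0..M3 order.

Intrinsics K: fx=659.4, fy=754.8, cx=320.6, cy=229.6
Marker side s = 0.118 m; corners in marker frame (Z=0):
  M0 = (-0.0590, +0.0590, 0)
  M1 = (+0.0590, +0.0590, 0)
  M2 = (+0.0590, -0.0590, 0)
  M3 = (-0.0590, -0.0590, 0)
rvec = (-0.5975, 0.1302, -0.2018), |rvec| = θ = 0.64396 rad = 36.896°
Rodrigues: sinθ=0.60037, 1−cosθ=0.20027; R = I + sinθ·[k]× + (1−cosθ)·[k]×²:
    [+0.97215 +0.15057 +0.17962]
    [-0.22571 +0.80791 +0.54436]
    [-0.06315 -0.56974 +0.81939]
t = (0.2781, -0.2408, 1.1125) m
M0: Pc = R·M0+t = (+0.22963, -0.17982, +1.08261); u = 659.4·(+0.22963)/1.08261 + 320.6 = 460.4618, v = 754.8·(-0.17982)/1.08261 + 229.6 = 104.2316
M1: Pc = R·M1+t = (+0.34434, -0.20645, +1.07516); u = 659.4·(+0.34434)/1.07516 + 320.6 = 531.7853, v = 754.8·(-0.20645)/1.07516 + 229.6 = 84.6647
M2: Pc = R·M2+t = (+0.32657, -0.30178, +1.14239); u = 659.4·(+0.32657)/1.14239 + 320.6 = 509.1018, v = 754.8·(-0.30178)/1.14239 + 229.6 = 30.2052
M3: Pc = R·M3+t = (+0.21186, -0.27515, +1.14984); u = 659.4·(+0.21186)/1.14984 + 320.6 = 442.0955, v = 754.8·(-0.27515)/1.14984 + 229.6 = 48.9809

c0=(460.46, 104.23) c1=(531.79, 84.66) c2=(509.10, 30.21) c3=(442.10, 48.98)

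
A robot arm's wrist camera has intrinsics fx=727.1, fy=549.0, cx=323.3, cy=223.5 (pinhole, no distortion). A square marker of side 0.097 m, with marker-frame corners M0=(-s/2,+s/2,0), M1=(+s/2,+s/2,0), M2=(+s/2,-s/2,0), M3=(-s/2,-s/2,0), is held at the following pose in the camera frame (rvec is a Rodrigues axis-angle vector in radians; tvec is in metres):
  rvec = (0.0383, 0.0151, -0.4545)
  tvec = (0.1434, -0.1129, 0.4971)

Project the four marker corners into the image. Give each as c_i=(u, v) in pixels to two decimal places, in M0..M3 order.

c0=(499.50, 170.69) c1=(627.62, 123.51) c2=(566.97, 26.14) c3=(438.28, 74.06)

Intrinsics K: fx=727.1, fy=549.0, cx=323.3, cy=223.5
Marker side s = 0.097 m; corners in marker frame (Z=0):
  M0 = (-0.0485, +0.0485, 0)
  M1 = (+0.0485, +0.0485, 0)
  M2 = (+0.0485, -0.0485, 0)
  M3 = (-0.0485, -0.0485, 0)
rvec = (0.0383, 0.0151, -0.4545), |rvec| = θ = 0.45636 rad = 26.148°
Rodrigues: sinθ=0.44068, 1−cosθ=0.10234; R = I + sinθ·[k]× + (1−cosθ)·[k]×²:
    [+0.89838 +0.43917 +0.00603]
    [-0.43860 +0.89777 -0.04036]
    [-0.02313 +0.03361 +0.99917]
t = (0.1434, -0.1129, 0.4971) m
M0: Pc = R·M0+t = (+0.12113, -0.04809, +0.49985); u = 727.1·(+0.12113)/0.49985 + 323.3 = 499.4968, v = 549.0·(-0.04809)/0.49985 + 223.5 = 170.6863
M1: Pc = R·M1+t = (+0.20827, -0.09063, +0.49761); u = 727.1·(+0.20827)/0.49761 + 323.3 = 627.6241, v = 549.0·(-0.09063)/0.49761 + 223.5 = 123.5097
M2: Pc = R·M2+t = (+0.16567, -0.17771, +0.49435); u = 727.1·(+0.16567)/0.49435 + 323.3 = 566.9745, v = 549.0·(-0.17771)/0.49435 + 223.5 = 26.1386
M3: Pc = R·M3+t = (+0.07853, -0.13517, +0.49659); u = 727.1·(+0.07853)/0.49659 + 323.3 = 438.2800, v = 549.0·(-0.13517)/0.49659 + 223.5 = 74.0650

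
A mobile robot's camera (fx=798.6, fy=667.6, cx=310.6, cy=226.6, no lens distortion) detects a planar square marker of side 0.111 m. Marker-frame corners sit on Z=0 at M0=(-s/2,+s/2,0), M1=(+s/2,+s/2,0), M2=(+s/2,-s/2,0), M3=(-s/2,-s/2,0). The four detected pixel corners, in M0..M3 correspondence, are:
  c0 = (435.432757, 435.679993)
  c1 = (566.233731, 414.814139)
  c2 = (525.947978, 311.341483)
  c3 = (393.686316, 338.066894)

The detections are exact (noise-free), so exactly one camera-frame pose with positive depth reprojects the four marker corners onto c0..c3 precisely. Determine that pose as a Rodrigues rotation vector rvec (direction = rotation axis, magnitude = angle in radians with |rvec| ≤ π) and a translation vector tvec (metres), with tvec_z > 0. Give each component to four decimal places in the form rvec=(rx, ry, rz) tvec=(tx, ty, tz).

Intrinsics K: fx=798.6, fy=667.6, cx=310.6, cy=226.6
Marker side s = 0.111 m; corners in marker frame (Z=0):
  M0 = (-0.0555, +0.0555, 0)
  M1 = (+0.0555, +0.0555, 0)
  M2 = (+0.0555, -0.0555, 0)
  M3 = (-0.0555, -0.0555, 0)
Detected image corners:
  c0 = (435.432757, 435.679993) px
  c1 = (566.233731, 414.814139) px
  c2 = (525.947978, 311.341483) px
  c3 = (393.686316, 338.066894) px
Planar DLT: solve 8×8 A·h = b for H (H[2,2]=1):
  H  [+960.61286 +487.67362 +478.90060]
  H  [-389.09169 +997.21803 +375.96930]
  H  [-0.46690 +0.24564 +1.00000]
B = K⁻¹H; ‖b₁‖=1.521447, ‖b₂‖=1.521447; λ = 2/(‖b₁‖+‖b₂‖) = 0.657269, sign → tz>0 ⇒ λ=+0.657269
r₁ = λ·B[:,0] = (+0.90996,-0.27891,-0.30688); r₂ = λ·B[:,1] = (+0.33857,+0.92698,+0.16145)
r₃ = r₁×r₂ = (+0.23944,-0.25082,+0.93795); SVD([r₁ r₂ r₃]) → R = UVᵀ:
  R  [+0.90996 +0.33857 +0.23944]
  R  [-0.27891 +0.92698 -0.25082]
  R  [-0.30688 +0.16145 +0.93795]
t = (+0.13852, +0.14706, +0.65727) m
tr R = 2.774903; θ = arccos((tr R − 1)/2) = 0.479010 rad = 27.445°
axis k = ((R−Rᵀ)₃₂, (R−Rᵀ)₁₃, (R−Rᵀ)₂₁) / (2 sinθ) = (+0.447246, +0.592666, -0.669864)
rvec = θ·k = (+0.214235, +0.283893, -0.320872)

rvec=(0.2142, 0.2839, -0.3209) tvec=(0.1385, 0.1471, 0.6573)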